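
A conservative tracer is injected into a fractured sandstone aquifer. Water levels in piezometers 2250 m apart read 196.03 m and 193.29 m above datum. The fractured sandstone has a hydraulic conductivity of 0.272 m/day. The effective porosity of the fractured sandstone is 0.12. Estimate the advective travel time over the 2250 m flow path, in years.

Hydraulic gradient i = (196.03 − 193.29) / 2250 = 2.74 / 2250 = 0.001218.
Darcy flux q = K · i = 0.2720 × 0.001218 = 0.0003312 m/day.
Seepage velocity v = q / n_e = 0.0003312 / 0.12 = 0.002760 m/day.
Travel time t = L / v = 2250 / 0.002760 = 8.151e+05 days = 2232 years.

2230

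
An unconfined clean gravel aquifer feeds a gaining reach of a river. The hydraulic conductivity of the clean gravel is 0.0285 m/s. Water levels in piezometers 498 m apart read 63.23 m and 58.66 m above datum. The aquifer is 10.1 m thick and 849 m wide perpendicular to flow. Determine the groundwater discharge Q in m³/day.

Convert K: 0.0285 m/s × 86400 = 2462 m/day.
Cross-sectional area A = 849 × 10.1 = 8575 m².
Hydraulic gradient i = (63.23 − 58.66) / 498 = 4.57 / 498 = 0.009177.
Darcy's law: Q = K · A · i = 2462 × 8575 × 0.009177 = 1.938e+05 m³/day.

194000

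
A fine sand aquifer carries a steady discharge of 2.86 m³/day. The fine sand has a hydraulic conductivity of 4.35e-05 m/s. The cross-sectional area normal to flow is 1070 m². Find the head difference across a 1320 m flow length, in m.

Convert K: 4.35e-05 m/s × 86400 = 3.758 m/day.
From Q = K·A·i, i = Q / (K·A) = 2.86 / (3.758 × 1070) = 0.0007112.
Head loss Δh = i · L = 0.0007112 × 1320 = 0.9388 m.

0.939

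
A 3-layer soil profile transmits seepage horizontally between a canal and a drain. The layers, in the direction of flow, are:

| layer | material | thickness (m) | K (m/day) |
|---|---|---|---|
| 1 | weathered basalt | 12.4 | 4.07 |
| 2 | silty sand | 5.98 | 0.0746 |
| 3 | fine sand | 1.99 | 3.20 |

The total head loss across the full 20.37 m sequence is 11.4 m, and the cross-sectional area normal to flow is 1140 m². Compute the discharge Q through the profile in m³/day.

Flow is perpendicular to layering, so the layers act in series and the equivalent K is the thickness-weighted harmonic mean.
Total thickness L = 12.4 + 5.98 + 1.99 = 20.37 m.
Σ(b_i/K_i) = 12.4/4.07 + 5.98/0.0746 + 1.99/3.20 = 83.83 d.
K_eq = L / Σ(b_i/K_i) = 20.37 / 83.83 = 0.2430 m/day.
Q = K_eq · A · (Δh/L) = 0.2430 × 1140 × (11.4/20.37) = 155.0 m³/day.

155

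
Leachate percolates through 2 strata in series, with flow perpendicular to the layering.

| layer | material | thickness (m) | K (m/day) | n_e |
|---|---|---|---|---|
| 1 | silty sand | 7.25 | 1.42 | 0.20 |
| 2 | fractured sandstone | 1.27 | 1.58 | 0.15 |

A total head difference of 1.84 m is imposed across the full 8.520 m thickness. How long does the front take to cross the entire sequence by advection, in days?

With flow normal to the layers, continuity requires the same specific discharge q through every layer.
Σ(b_i/K_i) = 7.25/1.42 + 1.27/1.58 = 5.909 d.
q = Δh / Σ(b_i/K_i) = 1.84 / 5.909 = 0.3114 m/day.
In each layer the seepage velocity is v_i = q/n_i, so the layer transit time is t_i = b_i·n_i / q:
  layer 1 (silty sand): t_1 = 7.25 × 0.20 / 0.3114 = 4.657 d
  layer 2 (fractured sandstone): t_2 = 1.27 × 0.15 / 0.3114 = 0.6118 d
Total t = Σ t_i = 5.269 days.

5.27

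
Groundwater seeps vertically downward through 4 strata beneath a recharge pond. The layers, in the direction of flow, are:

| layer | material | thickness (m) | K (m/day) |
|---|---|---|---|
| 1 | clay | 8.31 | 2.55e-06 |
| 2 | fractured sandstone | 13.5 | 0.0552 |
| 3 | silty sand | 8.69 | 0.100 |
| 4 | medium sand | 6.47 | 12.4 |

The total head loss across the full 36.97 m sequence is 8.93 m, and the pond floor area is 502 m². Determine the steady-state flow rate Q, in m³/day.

0.00138

Flow is perpendicular to layering, so the layers act in series and the equivalent K is the thickness-weighted harmonic mean.
Total thickness L = 8.31 + 13.5 + 8.69 + 6.47 = 36.97 m.
Σ(b_i/K_i) = 8.31/2.55e-06 + 13.5/0.0552 + 8.69/0.100 + 6.47/12.4 = 3.259e+06 d.
K_eq = L / Σ(b_i/K_i) = 36.97 / 3.259e+06 = 1.134e-05 m/day.
Q = K_eq · A · (Δh/L) = 1.134e-05 × 502 × (8.93/36.97) = 0.001375 m³/day.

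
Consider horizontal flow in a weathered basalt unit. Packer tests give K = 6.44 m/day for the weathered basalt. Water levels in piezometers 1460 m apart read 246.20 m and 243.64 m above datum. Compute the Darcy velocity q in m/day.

0.0113

Hydraulic gradient i = (246.20 − 243.64) / 1460 = 2.56 / 1460 = 0.001753.
Specific discharge q = K · i = 6.440 × 0.001753 = 0.01129 m/day.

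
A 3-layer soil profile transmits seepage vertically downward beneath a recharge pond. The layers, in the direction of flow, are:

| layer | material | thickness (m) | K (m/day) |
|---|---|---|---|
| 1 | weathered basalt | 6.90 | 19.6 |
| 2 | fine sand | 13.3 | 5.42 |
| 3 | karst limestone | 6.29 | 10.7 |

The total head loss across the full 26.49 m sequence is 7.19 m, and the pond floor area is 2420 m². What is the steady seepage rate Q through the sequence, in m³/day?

5130

Flow is perpendicular to layering, so the layers act in series and the equivalent K is the thickness-weighted harmonic mean.
Total thickness L = 6.90 + 13.3 + 6.29 = 26.49 m.
Σ(b_i/K_i) = 6.90/19.6 + 13.3/5.42 + 6.29/10.7 = 3.394 d.
K_eq = L / Σ(b_i/K_i) = 26.49 / 3.394 = 7.805 m/day.
Q = K_eq · A · (Δh/L) = 7.805 × 2420 × (7.19/26.49) = 5127 m³/day.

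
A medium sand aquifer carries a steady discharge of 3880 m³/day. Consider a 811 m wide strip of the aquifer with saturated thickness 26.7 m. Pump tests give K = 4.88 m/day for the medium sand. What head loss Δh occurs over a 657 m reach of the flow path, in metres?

24.1

Cross-sectional area A = 811 × 26.7 = 21654 m².
From Q = K·A·i, i = Q / (K·A) = 3880 / (4.880 × 21654) = 0.03672.
Head loss Δh = i · L = 0.03672 × 657 = 24.12 m.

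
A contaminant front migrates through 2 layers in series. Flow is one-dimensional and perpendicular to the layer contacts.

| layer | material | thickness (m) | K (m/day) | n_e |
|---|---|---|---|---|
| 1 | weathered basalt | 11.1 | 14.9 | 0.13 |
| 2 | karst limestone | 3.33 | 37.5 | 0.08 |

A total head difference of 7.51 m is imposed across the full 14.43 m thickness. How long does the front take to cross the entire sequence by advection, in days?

With flow normal to the layers, continuity requires the same specific discharge q through every layer.
Σ(b_i/K_i) = 11.1/14.9 + 3.33/37.5 = 0.8338 d.
q = Δh / Σ(b_i/K_i) = 7.51 / 0.8338 = 9.007 m/day.
In each layer the seepage velocity is v_i = q/n_i, so the layer transit time is t_i = b_i·n_i / q:
  layer 1 (weathered basalt): t_1 = 11.1 × 0.13 / 9.007 = 0.1602 d
  layer 2 (karst limestone): t_2 = 3.33 × 0.08 / 9.007 = 0.02958 d
Total t = Σ t_i = 0.1898 days.

0.190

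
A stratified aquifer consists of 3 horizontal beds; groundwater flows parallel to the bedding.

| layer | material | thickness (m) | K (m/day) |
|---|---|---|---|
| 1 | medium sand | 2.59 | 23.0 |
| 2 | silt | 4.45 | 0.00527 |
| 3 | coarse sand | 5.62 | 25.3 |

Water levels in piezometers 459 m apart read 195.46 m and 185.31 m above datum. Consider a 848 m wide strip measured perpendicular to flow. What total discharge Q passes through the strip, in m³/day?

3780

Flow is parallel to layering, so each bed carries its own Darcy discharge and the transmissivities add.
Σ(K_i·b_i) = 23.0×2.59 + 0.00527×4.45 + 25.3×5.62 = 201.8 m²/day.
Hydraulic gradient i = (195.46 − 185.31) / 459 = 10.15 / 459 = 0.02211.
Q = Σ(K_i·b_i) · W · i = 201.8 × 848 × 0.02211 = 3784 m³/day.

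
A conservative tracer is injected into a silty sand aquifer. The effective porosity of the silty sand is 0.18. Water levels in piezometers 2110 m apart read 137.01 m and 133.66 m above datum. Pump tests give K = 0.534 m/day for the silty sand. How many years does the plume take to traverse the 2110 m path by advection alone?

Hydraulic gradient i = (137.01 − 133.66) / 2110 = 3.35 / 2110 = 0.001588.
Darcy flux q = K · i = 0.5340 × 0.001588 = 0.0008478 m/day.
Seepage velocity v = q / n_e = 0.0008478 / 0.18 = 0.004710 m/day.
Travel time t = L / v = 2110 / 0.004710 = 4.480e+05 days = 1226 years.

1230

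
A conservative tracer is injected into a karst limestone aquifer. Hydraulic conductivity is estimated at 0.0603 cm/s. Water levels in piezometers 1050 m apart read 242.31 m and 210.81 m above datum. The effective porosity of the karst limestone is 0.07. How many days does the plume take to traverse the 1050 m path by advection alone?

47.0

Convert K: 0.0603 cm/s × 864 = 52.10 m/day.
Hydraulic gradient i = (242.31 − 210.81) / 1050 = 31.5 / 1050 = 0.03000.
Darcy flux q = K · i = 52.10 × 0.03000 = 1.563 m/day.
Seepage velocity v = q / n_e = 1.563 / 0.07 = 22.33 m/day.
Travel time t = L / v = 1050 / 22.33 = 47.03 days.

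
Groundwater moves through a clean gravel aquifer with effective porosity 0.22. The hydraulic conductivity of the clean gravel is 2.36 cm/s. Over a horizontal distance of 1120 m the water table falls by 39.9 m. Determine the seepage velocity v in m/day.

Convert K: 2.36 cm/s × 864 = 2039 m/day.
Hydraulic gradient i = Δh / L = 39.9 / 1120 = 0.03562.
Darcy flux q = K · i = 2039 × 0.03562 = 72.64 m/day.
Seepage velocity v = q / n_e = 72.64 / 0.22 = 330.2 m/day.

330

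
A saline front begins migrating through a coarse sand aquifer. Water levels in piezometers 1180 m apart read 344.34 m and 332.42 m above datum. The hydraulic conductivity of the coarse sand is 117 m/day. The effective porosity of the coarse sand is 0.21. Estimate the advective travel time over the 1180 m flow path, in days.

210

Hydraulic gradient i = (344.34 − 332.42) / 1180 = 11.92 / 1180 = 0.01010.
Darcy flux q = K · i = 117.0 × 0.01010 = 1.182 m/day.
Seepage velocity v = q / n_e = 1.182 / 0.21 = 5.628 m/day.
Travel time t = L / v = 1180 / 5.628 = 209.7 days.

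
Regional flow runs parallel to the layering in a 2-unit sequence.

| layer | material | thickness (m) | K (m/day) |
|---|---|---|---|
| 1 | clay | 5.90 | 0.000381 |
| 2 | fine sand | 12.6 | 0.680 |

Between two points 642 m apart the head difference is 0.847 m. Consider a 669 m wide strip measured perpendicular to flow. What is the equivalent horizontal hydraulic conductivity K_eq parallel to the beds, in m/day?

0.463

Flow is parallel to layering, so each bed carries its own Darcy discharge and the transmissivities add.
Σ(K_i·b_i) = 0.000381×5.90 + 0.680×12.6 = 8.570 m²/day.
Total thickness b = 18.50 m, so K_eq = Σ(K_i·b_i)/b = 0.4633 m/day.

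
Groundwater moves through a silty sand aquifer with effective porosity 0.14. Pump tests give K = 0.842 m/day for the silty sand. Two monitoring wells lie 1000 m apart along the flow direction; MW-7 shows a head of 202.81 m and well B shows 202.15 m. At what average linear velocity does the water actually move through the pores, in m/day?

0.00397

Hydraulic gradient i = (202.81 − 202.15) / 1000 = 0.66 / 1000 = 0.0006600.
Darcy flux q = K · i = 0.8420 × 0.0006600 = 0.0005557 m/day.
Seepage velocity v = q / n_e = 0.0005557 / 0.14 = 0.003969 m/day.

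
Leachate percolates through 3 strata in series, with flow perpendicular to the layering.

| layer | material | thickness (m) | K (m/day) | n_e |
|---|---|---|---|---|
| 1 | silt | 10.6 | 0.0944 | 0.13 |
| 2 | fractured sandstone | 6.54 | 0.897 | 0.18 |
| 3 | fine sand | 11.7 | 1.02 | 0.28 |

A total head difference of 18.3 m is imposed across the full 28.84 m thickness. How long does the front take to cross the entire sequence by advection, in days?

41.8

With flow normal to the layers, continuity requires the same specific discharge q through every layer.
Σ(b_i/K_i) = 10.6/0.0944 + 6.54/0.897 + 11.7/1.02 = 131.0 d.
q = Δh / Σ(b_i/K_i) = 18.3 / 131.0 = 0.1396 m/day.
In each layer the seepage velocity is v_i = q/n_i, so the layer transit time is t_i = b_i·n_i / q:
  layer 1 (silt): t_1 = 10.6 × 0.13 / 0.1396 = 9.868 d
  layer 2 (fractured sandstone): t_2 = 6.54 × 0.18 / 0.1396 = 8.430 d
  layer 3 (fine sand): t_3 = 11.7 × 0.28 / 0.1396 = 23.46 d
Total t = Σ t_i = 41.76 days.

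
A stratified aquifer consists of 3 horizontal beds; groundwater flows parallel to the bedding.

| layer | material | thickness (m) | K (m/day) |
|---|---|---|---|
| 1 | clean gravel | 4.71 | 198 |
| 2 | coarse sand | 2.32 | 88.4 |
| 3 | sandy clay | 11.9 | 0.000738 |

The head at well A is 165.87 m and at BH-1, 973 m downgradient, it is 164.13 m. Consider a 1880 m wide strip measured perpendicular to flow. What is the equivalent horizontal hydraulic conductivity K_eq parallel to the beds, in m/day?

60.1

Flow is parallel to layering, so each bed carries its own Darcy discharge and the transmissivities add.
Σ(K_i·b_i) = 198×4.71 + 88.4×2.32 + 0.000738×11.9 = 1138 m²/day.
Total thickness b = 18.93 m, so K_eq = Σ(K_i·b_i)/b = 60.10 m/day.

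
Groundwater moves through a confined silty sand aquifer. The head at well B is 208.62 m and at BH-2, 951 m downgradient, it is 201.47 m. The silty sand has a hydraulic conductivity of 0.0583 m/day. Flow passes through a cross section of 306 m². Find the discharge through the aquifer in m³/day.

0.134

Hydraulic gradient i = (208.62 − 201.47) / 951 = 7.15 / 951 = 0.007518.
Darcy's law: Q = K · A · i = 0.05830 × 306.0 × 0.007518 = 0.1341 m³/day.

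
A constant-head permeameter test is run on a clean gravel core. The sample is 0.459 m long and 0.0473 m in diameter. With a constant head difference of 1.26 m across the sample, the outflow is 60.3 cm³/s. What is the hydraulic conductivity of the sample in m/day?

1080

Cross-sectional area A = π·(d/2)² = π × (0.0473/2)² = 0.001757 m².
Convert discharge: 60.3 cm³/s = 6.030e-05 m³/s.
Darcy's law rearranged: K = Q·L / (A·Δh) = 6.030e-05 × 0.459 / (0.001757 × 1.26) = 0.01250 m/s = 1080 m/day.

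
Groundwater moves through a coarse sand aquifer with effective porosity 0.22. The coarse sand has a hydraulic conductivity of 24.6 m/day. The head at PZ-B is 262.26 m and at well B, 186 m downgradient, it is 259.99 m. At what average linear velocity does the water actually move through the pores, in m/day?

Hydraulic gradient i = (262.26 − 259.99) / 186 = 2.27 / 186 = 0.01220.
Darcy flux q = K · i = 24.60 × 0.01220 = 0.3002 m/day.
Seepage velocity v = q / n_e = 0.3002 / 0.22 = 1.365 m/day.

1.36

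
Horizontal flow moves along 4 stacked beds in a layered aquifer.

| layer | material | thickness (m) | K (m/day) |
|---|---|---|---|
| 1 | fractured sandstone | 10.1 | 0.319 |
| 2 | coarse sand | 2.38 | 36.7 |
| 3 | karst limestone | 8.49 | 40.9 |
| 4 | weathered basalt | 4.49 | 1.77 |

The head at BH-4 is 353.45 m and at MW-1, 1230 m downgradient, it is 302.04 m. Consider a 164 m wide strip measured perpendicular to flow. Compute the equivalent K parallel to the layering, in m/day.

Flow is parallel to layering, so each bed carries its own Darcy discharge and the transmissivities add.
Σ(K_i·b_i) = 0.319×10.1 + 36.7×2.38 + 40.9×8.49 + 1.77×4.49 = 445.8 m²/day.
Total thickness b = 25.46 m, so K_eq = Σ(K_i·b_i)/b = 17.51 m/day.

17.5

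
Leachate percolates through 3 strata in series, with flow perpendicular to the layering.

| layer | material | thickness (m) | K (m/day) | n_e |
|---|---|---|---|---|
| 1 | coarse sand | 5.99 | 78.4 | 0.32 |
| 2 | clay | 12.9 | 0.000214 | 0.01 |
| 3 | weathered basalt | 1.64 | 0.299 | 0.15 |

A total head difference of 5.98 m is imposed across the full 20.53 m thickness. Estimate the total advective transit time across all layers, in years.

With flow normal to the layers, continuity requires the same specific discharge q through every layer.
Σ(b_i/K_i) = 5.99/78.4 + 12.9/0.000214 + 1.64/0.299 = 60286 d.
q = Δh / Σ(b_i/K_i) = 5.98 / 60286 = 9.919e-05 m/day.
In each layer the seepage velocity is v_i = q/n_i, so the layer transit time is t_i = b_i·n_i / q:
  layer 1 (coarse sand): t_1 = 5.99 × 0.32 / 9.919e-05 = 19324 d
  layer 2 (clay): t_2 = 12.9 × 0.01 / 9.919e-05 = 1300 d
  layer 3 (weathered basalt): t_3 = 1.64 × 0.15 / 9.919e-05 = 2480 d
Total t = Σ t_i = 23104 days = 63.26 years.

63.3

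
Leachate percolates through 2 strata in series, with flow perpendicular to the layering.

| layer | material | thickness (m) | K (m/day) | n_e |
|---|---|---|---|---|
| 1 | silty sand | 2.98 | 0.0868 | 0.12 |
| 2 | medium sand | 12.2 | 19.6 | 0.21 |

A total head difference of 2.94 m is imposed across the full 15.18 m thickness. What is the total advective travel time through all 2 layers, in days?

With flow normal to the layers, continuity requires the same specific discharge q through every layer.
Σ(b_i/K_i) = 2.98/0.0868 + 12.2/19.6 = 34.95 d.
q = Δh / Σ(b_i/K_i) = 2.94 / 34.95 = 0.08411 m/day.
In each layer the seepage velocity is v_i = q/n_i, so the layer transit time is t_i = b_i·n_i / q:
  layer 1 (silty sand): t_1 = 2.98 × 0.12 / 0.08411 = 4.252 d
  layer 2 (medium sand): t_2 = 12.2 × 0.21 / 0.08411 = 30.46 d
Total t = Σ t_i = 34.71 days.

34.7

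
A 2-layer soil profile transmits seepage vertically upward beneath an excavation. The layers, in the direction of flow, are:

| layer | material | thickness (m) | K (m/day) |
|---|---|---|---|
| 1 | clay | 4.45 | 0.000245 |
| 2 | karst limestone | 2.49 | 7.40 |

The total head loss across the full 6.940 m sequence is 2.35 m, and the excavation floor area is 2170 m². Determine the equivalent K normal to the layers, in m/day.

0.000382

Flow is perpendicular to layering, so the layers act in series and the equivalent K is the thickness-weighted harmonic mean.
Total thickness L = 4.45 + 2.49 = 6.940 m.
Σ(b_i/K_i) = 4.45/0.000245 + 2.49/7.40 = 18164 d.
K_eq = L / Σ(b_i/K_i) = 6.940 / 18164 = 0.0003821 m/day.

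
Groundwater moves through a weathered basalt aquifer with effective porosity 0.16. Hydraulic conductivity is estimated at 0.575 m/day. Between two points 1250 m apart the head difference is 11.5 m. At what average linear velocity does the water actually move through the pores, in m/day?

0.0331

Hydraulic gradient i = Δh / L = 11.5 / 1250 = 0.009200.
Darcy flux q = K · i = 0.5750 × 0.009200 = 0.005290 m/day.
Seepage velocity v = q / n_e = 0.005290 / 0.16 = 0.03306 m/day.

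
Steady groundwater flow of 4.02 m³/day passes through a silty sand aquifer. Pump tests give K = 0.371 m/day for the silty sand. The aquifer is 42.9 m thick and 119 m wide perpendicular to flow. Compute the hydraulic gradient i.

0.00212

Cross-sectional area A = 119 × 42.9 = 5105 m².
From Q = K·A·i, i = Q / (K·A) = 4.02 / (0.3710 × 5105) = 0.002123.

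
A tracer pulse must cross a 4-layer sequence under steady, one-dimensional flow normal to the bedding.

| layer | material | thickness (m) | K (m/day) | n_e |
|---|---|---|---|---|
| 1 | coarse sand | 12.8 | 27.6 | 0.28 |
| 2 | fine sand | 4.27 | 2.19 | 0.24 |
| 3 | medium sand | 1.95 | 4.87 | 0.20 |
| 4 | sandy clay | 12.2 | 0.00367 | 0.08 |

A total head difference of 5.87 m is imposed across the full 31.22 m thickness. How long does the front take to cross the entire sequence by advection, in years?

9.27

With flow normal to the layers, continuity requires the same specific discharge q through every layer.
Σ(b_i/K_i) = 12.8/27.6 + 4.27/2.19 + 1.95/4.87 + 12.2/0.00367 = 3327 d.
q = Δh / Σ(b_i/K_i) = 5.87 / 3327 = 0.001764 m/day.
In each layer the seepage velocity is v_i = q/n_i, so the layer transit time is t_i = b_i·n_i / q:
  layer 1 (coarse sand): t_1 = 12.8 × 0.28 / 0.001764 = 2031 d
  layer 2 (fine sand): t_2 = 4.27 × 0.24 / 0.001764 = 580.8 d
  layer 3 (medium sand): t_3 = 1.95 × 0.20 / 0.001764 = 221.0 d
  layer 4 (sandy clay): t_4 = 12.2 × 0.08 / 0.001764 = 553.2 d
Total t = Σ t_i = 3386 days = 9.272 years.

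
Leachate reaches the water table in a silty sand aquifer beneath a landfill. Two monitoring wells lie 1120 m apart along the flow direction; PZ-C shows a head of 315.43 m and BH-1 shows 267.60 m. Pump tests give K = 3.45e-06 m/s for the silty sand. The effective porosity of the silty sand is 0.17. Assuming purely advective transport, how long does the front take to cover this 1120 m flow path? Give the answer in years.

41.0

Convert K: 3.45e-06 m/s × 86400 = 0.2981 m/day.
Hydraulic gradient i = (315.43 − 267.60) / 1120 = 47.83 / 1120 = 0.04271.
Darcy flux q = K · i = 0.2981 × 0.04271 = 0.01273 m/day.
Seepage velocity v = q / n_e = 0.01273 / 0.17 = 0.07488 m/day.
Travel time t = L / v = 1120 / 0.07488 = 14957 days = 40.95 years.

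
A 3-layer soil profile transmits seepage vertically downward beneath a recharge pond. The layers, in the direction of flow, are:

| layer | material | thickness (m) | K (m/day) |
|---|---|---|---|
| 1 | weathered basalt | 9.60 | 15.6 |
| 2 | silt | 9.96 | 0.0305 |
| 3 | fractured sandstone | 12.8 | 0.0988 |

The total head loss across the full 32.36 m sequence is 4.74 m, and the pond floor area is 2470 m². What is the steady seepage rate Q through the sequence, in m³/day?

Flow is perpendicular to layering, so the layers act in series and the equivalent K is the thickness-weighted harmonic mean.
Total thickness L = 9.60 + 9.96 + 12.8 = 32.36 m.
Σ(b_i/K_i) = 9.60/15.6 + 9.96/0.0305 + 12.8/0.0988 = 456.7 d.
K_eq = L / Σ(b_i/K_i) = 32.36 / 456.7 = 0.07085 m/day.
Q = K_eq · A · (Δh/L) = 0.07085 × 2470 × (4.74/32.36) = 25.63 m³/day.

25.6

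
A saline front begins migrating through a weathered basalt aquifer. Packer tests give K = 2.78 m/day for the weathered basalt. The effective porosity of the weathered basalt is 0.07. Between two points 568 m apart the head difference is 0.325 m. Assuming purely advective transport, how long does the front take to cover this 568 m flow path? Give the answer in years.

Hydraulic gradient i = Δh / L = 0.325 / 568 = 0.0005722.
Darcy flux q = K · i = 2.780 × 0.0005722 = 0.001591 m/day.
Seepage velocity v = q / n_e = 0.001591 / 0.07 = 0.02272 m/day.
Travel time t = L / v = 568 / 0.02272 = 24996 days = 68.43 years.

68.4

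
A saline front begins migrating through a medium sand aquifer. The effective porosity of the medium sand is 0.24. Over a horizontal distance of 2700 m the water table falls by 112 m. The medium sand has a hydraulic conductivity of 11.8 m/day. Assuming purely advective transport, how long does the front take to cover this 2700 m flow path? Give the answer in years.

3.62

Hydraulic gradient i = Δh / L = 112 / 2700 = 0.04148.
Darcy flux q = K · i = 11.80 × 0.04148 = 0.4895 m/day.
Seepage velocity v = q / n_e = 0.4895 / 0.24 = 2.040 m/day.
Travel time t = L / v = 2700 / 2.040 = 1324 days = 3.625 years.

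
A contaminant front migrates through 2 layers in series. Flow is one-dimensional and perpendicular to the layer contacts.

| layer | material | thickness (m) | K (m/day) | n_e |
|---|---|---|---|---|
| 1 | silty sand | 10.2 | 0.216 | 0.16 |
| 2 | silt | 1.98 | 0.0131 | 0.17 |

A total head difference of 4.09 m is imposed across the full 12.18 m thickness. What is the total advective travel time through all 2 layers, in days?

95.5

With flow normal to the layers, continuity requires the same specific discharge q through every layer.
Σ(b_i/K_i) = 10.2/0.216 + 1.98/0.0131 = 198.4 d.
q = Δh / Σ(b_i/K_i) = 4.09 / 198.4 = 0.02062 m/day.
In each layer the seepage velocity is v_i = q/n_i, so the layer transit time is t_i = b_i·n_i / q:
  layer 1 (silty sand): t_1 = 10.2 × 0.16 / 0.02062 = 79.15 d
  layer 2 (silt): t_2 = 1.98 × 0.17 / 0.02062 = 16.33 d
Total t = Σ t_i = 95.48 days.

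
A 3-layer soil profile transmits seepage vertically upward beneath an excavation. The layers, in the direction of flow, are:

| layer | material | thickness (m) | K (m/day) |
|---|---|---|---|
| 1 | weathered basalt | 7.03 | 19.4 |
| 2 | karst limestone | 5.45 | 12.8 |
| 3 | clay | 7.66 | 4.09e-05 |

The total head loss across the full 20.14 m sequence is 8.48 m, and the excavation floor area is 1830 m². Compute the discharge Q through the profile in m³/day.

0.0829

Flow is perpendicular to layering, so the layers act in series and the equivalent K is the thickness-weighted harmonic mean.
Total thickness L = 7.03 + 5.45 + 7.66 = 20.14 m.
Σ(b_i/K_i) = 7.03/19.4 + 5.45/12.8 + 7.66/4.09e-05 = 1.873e+05 d.
K_eq = L / Σ(b_i/K_i) = 20.14 / 1.873e+05 = 0.0001075 m/day.
Q = K_eq · A · (Δh/L) = 0.0001075 × 1830 × (8.48/20.14) = 0.08286 m³/day.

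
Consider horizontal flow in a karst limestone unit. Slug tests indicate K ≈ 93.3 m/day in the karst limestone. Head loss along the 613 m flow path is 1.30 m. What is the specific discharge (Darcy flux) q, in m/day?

Hydraulic gradient i = Δh / L = 1.30 / 613 = 0.002121.
Specific discharge q = K · i = 93.30 × 0.002121 = 0.1979 m/day.

0.198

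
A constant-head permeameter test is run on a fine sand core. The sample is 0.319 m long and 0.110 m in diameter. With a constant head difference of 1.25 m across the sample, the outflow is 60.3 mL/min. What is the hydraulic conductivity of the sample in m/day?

Cross-sectional area A = π·(d/2)² = π × (0.110/2)² = 0.009503 m².
Convert discharge: 60.3 mL/min = 1.005e-06 m³/s.
Darcy's law rearranged: K = Q·L / (A·Δh) = 1.005e-06 × 0.319 / (0.009503 × 1.25) = 2.699e-05 m/s = 2.332 m/day.

2.33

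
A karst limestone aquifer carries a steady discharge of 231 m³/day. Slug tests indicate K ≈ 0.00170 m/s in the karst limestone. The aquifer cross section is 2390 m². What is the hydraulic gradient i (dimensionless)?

Convert K: 0.00170 m/s × 86400 = 146.9 m/day.
From Q = K·A·i, i = Q / (K·A) = 231 / (146.9 × 2390) = 0.0006580.

0.000658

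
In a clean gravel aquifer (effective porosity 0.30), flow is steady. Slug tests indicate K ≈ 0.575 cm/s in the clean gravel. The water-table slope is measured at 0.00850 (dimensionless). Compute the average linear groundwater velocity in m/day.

Convert K: 0.575 cm/s × 864 = 496.8 m/day.
Hydraulic gradient i = 0.00850.
Darcy flux q = K · i = 496.8 × 0.008500 = 4.223 m/day.
Seepage velocity v = q / n_e = 4.223 / 0.30 = 14.08 m/day.

14.1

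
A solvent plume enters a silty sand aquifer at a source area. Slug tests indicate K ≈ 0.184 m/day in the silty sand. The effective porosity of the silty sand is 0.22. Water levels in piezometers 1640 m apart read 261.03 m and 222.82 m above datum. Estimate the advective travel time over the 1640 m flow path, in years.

Hydraulic gradient i = (261.03 − 222.82) / 1640 = 38.21 / 1640 = 0.02330.
Darcy flux q = K · i = 0.1840 × 0.02330 = 0.004287 m/day.
Seepage velocity v = q / n_e = 0.004287 / 0.22 = 0.01949 m/day.
Travel time t = L / v = 1640 / 0.01949 = 84162 days = 230.4 years.

230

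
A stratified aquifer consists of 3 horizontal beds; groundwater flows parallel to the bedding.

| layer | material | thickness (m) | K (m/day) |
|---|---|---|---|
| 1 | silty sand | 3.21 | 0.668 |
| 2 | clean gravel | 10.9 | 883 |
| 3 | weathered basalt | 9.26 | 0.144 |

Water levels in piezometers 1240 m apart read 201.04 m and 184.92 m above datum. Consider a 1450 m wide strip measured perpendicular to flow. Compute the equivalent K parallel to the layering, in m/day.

412

Flow is parallel to layering, so each bed carries its own Darcy discharge and the transmissivities add.
Σ(K_i·b_i) = 0.668×3.21 + 883×10.9 + 0.144×9.26 = 9628 m²/day.
Total thickness b = 23.37 m, so K_eq = Σ(K_i·b_i)/b = 412.0 m/day.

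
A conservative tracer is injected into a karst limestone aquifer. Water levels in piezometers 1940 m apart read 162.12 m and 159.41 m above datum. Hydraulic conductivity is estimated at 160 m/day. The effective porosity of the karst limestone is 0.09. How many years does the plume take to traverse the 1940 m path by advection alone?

2.14

Hydraulic gradient i = (162.12 − 159.41) / 1940 = 2.71 / 1940 = 0.001397.
Darcy flux q = K · i = 160.0 × 0.001397 = 0.2235 m/day.
Seepage velocity v = q / n_e = 0.2235 / 0.09 = 2.483 m/day.
Travel time t = L / v = 1940 / 2.483 = 781.2 days = 2.139 years.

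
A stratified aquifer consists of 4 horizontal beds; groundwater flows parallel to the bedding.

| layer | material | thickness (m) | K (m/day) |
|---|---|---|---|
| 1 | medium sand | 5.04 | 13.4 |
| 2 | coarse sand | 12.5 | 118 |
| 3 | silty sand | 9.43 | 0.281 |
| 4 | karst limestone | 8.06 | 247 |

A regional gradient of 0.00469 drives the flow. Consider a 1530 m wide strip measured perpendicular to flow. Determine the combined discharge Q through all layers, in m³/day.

Flow is parallel to layering, so each bed carries its own Darcy discharge and the transmissivities add.
Σ(K_i·b_i) = 13.4×5.04 + 118×12.5 + 0.281×9.43 + 247×8.06 = 3536 m²/day.
Hydraulic gradient i = 0.00469.
Q = Σ(K_i·b_i) · W · i = 3536 × 1530 × 0.004690 = 25373 m³/day.

25400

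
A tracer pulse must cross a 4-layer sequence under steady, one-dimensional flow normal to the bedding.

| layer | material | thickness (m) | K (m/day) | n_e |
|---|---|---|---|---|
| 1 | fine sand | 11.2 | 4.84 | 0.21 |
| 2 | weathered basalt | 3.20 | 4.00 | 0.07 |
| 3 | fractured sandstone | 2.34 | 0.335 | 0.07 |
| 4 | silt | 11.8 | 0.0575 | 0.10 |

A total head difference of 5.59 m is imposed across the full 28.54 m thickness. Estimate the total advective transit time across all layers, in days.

151

With flow normal to the layers, continuity requires the same specific discharge q through every layer.
Σ(b_i/K_i) = 11.2/4.84 + 3.20/4.00 + 2.34/0.335 + 11.8/0.0575 = 215.3 d.
q = Δh / Σ(b_i/K_i) = 5.59 / 215.3 = 0.02596 m/day.
In each layer the seepage velocity is v_i = q/n_i, so the layer transit time is t_i = b_i·n_i / q:
  layer 1 (fine sand): t_1 = 11.2 × 0.21 / 0.02596 = 90.59 d
  layer 2 (weathered basalt): t_2 = 3.20 × 0.07 / 0.02596 = 8.628 d
  layer 3 (fractured sandstone): t_3 = 2.34 × 0.07 / 0.02596 = 6.309 d
  layer 4 (silt): t_4 = 11.8 × 0.10 / 0.02596 = 45.45 d
Total t = Σ t_i = 151.0 days.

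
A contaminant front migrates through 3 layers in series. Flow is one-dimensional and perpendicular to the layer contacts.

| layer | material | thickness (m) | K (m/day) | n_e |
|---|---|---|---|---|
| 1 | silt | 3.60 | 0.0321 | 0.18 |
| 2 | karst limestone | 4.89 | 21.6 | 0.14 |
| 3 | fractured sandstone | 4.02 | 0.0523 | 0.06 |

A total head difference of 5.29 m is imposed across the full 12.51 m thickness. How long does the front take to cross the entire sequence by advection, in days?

56.3

With flow normal to the layers, continuity requires the same specific discharge q through every layer.
Σ(b_i/K_i) = 3.60/0.0321 + 4.89/21.6 + 4.02/0.0523 = 189.2 d.
q = Δh / Σ(b_i/K_i) = 5.29 / 189.2 = 0.02795 m/day.
In each layer the seepage velocity is v_i = q/n_i, so the layer transit time is t_i = b_i·n_i / q:
  layer 1 (silt): t_1 = 3.60 × 0.18 / 0.02795 = 23.18 d
  layer 2 (karst limestone): t_2 = 4.89 × 0.14 / 0.02795 = 24.49 d
  layer 3 (fractured sandstone): t_3 = 4.02 × 0.06 / 0.02795 = 8.628 d
Total t = Σ t_i = 56.30 days.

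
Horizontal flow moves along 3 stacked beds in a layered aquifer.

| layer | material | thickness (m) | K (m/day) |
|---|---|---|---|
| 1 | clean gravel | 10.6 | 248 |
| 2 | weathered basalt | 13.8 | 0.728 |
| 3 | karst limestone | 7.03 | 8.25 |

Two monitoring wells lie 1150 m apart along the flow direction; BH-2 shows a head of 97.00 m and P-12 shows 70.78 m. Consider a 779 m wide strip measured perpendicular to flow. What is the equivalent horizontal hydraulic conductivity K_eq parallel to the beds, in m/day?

Flow is parallel to layering, so each bed carries its own Darcy discharge and the transmissivities add.
Σ(K_i·b_i) = 248×10.6 + 0.728×13.8 + 8.25×7.03 = 2697 m²/day.
Total thickness b = 31.43 m, so K_eq = Σ(K_i·b_i)/b = 85.80 m/day.

85.8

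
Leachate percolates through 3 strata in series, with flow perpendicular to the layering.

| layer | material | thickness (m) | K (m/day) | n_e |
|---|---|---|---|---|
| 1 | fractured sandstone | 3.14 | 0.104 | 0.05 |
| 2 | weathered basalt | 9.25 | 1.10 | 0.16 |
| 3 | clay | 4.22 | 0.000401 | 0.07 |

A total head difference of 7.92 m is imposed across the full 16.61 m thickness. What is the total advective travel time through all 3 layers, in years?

With flow normal to the layers, continuity requires the same specific discharge q through every layer.
Σ(b_i/K_i) = 3.14/0.104 + 9.25/1.10 + 4.22/0.000401 = 10562 d.
q = Δh / Σ(b_i/K_i) = 7.92 / 10562 = 0.0007498 m/day.
In each layer the seepage velocity is v_i = q/n_i, so the layer transit time is t_i = b_i·n_i / q:
  layer 1 (fractured sandstone): t_1 = 3.14 × 0.05 / 0.0007498 = 209.4 d
  layer 2 (weathered basalt): t_2 = 9.25 × 0.16 / 0.0007498 = 1974 d
  layer 3 (clay): t_3 = 4.22 × 0.07 / 0.0007498 = 394.0 d
Total t = Σ t_i = 2577 days = 7.056 years.

7.06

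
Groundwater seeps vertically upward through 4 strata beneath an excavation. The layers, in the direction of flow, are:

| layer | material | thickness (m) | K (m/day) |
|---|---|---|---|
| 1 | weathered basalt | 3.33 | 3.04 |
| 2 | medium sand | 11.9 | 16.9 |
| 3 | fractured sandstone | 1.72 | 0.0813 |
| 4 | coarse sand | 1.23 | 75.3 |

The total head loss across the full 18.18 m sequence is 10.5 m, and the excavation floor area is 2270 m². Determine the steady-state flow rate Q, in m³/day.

Flow is perpendicular to layering, so the layers act in series and the equivalent K is the thickness-weighted harmonic mean.
Total thickness L = 3.33 + 11.9 + 1.72 + 1.23 = 18.18 m.
Σ(b_i/K_i) = 3.33/3.04 + 11.9/16.9 + 1.72/0.0813 + 1.23/75.3 = 22.97 d.
K_eq = L / Σ(b_i/K_i) = 18.18 / 22.97 = 0.7914 m/day.
Q = K_eq · A · (Δh/L) = 0.7914 × 2270 × (10.5/18.18) = 1038 m³/day.

1040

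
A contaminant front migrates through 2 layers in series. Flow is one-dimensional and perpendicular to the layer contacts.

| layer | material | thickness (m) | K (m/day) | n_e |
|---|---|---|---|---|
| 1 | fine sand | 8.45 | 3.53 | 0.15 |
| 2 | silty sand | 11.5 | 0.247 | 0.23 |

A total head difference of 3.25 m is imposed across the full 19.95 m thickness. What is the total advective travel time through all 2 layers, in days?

With flow normal to the layers, continuity requires the same specific discharge q through every layer.
Σ(b_i/K_i) = 8.45/3.53 + 11.5/0.247 = 48.95 d.
q = Δh / Σ(b_i/K_i) = 3.25 / 48.95 = 0.06639 m/day.
In each layer the seepage velocity is v_i = q/n_i, so the layer transit time is t_i = b_i·n_i / q:
  layer 1 (fine sand): t_1 = 8.45 × 0.15 / 0.06639 = 19.09 d
  layer 2 (silty sand): t_2 = 11.5 × 0.23 / 0.06639 = 39.84 d
Total t = Σ t_i = 58.93 days.

58.9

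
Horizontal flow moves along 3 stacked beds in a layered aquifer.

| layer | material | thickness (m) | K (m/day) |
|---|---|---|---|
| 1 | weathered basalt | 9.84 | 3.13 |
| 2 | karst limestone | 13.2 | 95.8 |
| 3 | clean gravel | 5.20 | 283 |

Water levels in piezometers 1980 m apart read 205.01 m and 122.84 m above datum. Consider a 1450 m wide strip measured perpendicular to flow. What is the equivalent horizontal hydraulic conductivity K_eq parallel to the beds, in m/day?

98.0

Flow is parallel to layering, so each bed carries its own Darcy discharge and the transmissivities add.
Σ(K_i·b_i) = 3.13×9.84 + 95.8×13.2 + 283×5.20 = 2767 m²/day.
Total thickness b = 28.24 m, so K_eq = Σ(K_i·b_i)/b = 97.98 m/day.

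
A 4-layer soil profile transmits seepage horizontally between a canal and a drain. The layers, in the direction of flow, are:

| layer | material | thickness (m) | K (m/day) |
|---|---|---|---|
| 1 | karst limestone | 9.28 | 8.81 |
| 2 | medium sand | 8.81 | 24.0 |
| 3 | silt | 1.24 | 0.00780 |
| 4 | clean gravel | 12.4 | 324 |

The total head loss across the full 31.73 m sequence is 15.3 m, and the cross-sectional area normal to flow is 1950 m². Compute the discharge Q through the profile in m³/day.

Flow is perpendicular to layering, so the layers act in series and the equivalent K is the thickness-weighted harmonic mean.
Total thickness L = 9.28 + 8.81 + 1.24 + 12.4 = 31.73 m.
Σ(b_i/K_i) = 9.28/8.81 + 8.81/24.0 + 1.24/0.00780 + 12.4/324 = 160.4 d.
K_eq = L / Σ(b_i/K_i) = 31.73 / 160.4 = 0.1978 m/day.
Q = K_eq · A · (Δh/L) = 0.1978 × 1950 × (15.3/31.73) = 186.0 m³/day.

186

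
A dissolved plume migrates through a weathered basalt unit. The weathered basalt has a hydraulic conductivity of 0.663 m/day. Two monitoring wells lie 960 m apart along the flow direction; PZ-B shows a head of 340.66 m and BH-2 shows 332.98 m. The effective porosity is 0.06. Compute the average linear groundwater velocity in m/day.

0.0884

Hydraulic gradient i = (340.66 − 332.98) / 960 = 7.68 / 960 = 0.008000.
Darcy flux q = K · i = 0.6630 × 0.008000 = 0.005304 m/day.
Seepage velocity v = q / n_e = 0.005304 / 0.06 = 0.08840 m/day.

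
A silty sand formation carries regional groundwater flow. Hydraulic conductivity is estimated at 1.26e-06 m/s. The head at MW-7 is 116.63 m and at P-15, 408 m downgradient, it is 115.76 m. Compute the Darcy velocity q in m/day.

Convert K: 1.26e-06 m/s × 86400 = 0.1089 m/day.
Hydraulic gradient i = (116.63 − 115.76) / 408 = 0.87 / 408 = 0.002132.
Specific discharge q = K · i = 0.1089 × 0.002132 = 0.0002321 m/day.

0.000232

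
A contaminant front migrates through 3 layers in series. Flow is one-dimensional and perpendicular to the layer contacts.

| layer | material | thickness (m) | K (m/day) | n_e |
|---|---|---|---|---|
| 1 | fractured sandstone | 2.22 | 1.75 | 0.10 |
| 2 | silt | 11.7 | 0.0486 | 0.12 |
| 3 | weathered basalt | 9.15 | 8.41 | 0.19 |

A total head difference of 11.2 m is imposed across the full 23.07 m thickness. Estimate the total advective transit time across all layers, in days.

With flow normal to the layers, continuity requires the same specific discharge q through every layer.
Σ(b_i/K_i) = 2.22/1.75 + 11.7/0.0486 + 9.15/8.41 = 243.1 d.
q = Δh / Σ(b_i/K_i) = 11.2 / 243.1 = 0.04607 m/day.
In each layer the seepage velocity is v_i = q/n_i, so the layer transit time is t_i = b_i·n_i / q:
  layer 1 (fractured sandstone): t_1 = 2.22 × 0.10 / 0.04607 = 4.819 d
  layer 2 (silt): t_2 = 11.7 × 0.12 / 0.04607 = 30.47 d
  layer 3 (weathered basalt): t_3 = 9.15 × 0.19 / 0.04607 = 37.73 d
Total t = Σ t_i = 73.03 days.

73.0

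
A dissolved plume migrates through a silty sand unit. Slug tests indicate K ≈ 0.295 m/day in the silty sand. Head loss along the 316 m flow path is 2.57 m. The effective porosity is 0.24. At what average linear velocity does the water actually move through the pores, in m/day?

0.0100

Hydraulic gradient i = Δh / L = 2.57 / 316 = 0.008133.
Darcy flux q = K · i = 0.2950 × 0.008133 = 0.002399 m/day.
Seepage velocity v = q / n_e = 0.002399 / 0.24 = 0.009997 m/day.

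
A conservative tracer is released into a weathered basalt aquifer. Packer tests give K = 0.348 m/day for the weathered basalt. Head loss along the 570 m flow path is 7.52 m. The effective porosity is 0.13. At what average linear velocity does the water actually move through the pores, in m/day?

Hydraulic gradient i = Δh / L = 7.52 / 570 = 0.01319.
Darcy flux q = K · i = 0.3480 × 0.01319 = 0.004591 m/day.
Seepage velocity v = q / n_e = 0.004591 / 0.13 = 0.03532 m/day.

0.0353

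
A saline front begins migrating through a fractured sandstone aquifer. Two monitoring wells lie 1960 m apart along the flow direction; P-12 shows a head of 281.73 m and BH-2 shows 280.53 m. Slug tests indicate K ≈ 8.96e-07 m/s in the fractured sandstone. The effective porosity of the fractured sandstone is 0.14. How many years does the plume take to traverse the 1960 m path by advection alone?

15900

Convert K: 8.96e-07 m/s × 86400 = 0.07741 m/day.
Hydraulic gradient i = (281.73 − 280.53) / 1960 = 1.2 / 1960 = 0.0006122.
Darcy flux q = K · i = 0.07741 × 0.0006122 = 4.740e-05 m/day.
Seepage velocity v = q / n_e = 4.740e-05 / 0.14 = 0.0003385 m/day.
Travel time t = L / v = 1960 / 0.0003385 = 5.789e+06 days = 15851 years.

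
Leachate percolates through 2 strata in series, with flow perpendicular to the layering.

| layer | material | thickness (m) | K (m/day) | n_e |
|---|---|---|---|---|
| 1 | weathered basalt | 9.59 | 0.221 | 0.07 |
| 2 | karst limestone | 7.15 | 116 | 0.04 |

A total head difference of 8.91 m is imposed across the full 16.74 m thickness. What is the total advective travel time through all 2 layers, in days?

With flow normal to the layers, continuity requires the same specific discharge q through every layer.
Σ(b_i/K_i) = 9.59/0.221 + 7.15/116 = 43.46 d.
q = Δh / Σ(b_i/K_i) = 8.91 / 43.46 = 0.2050 m/day.
In each layer the seepage velocity is v_i = q/n_i, so the layer transit time is t_i = b_i·n_i / q:
  layer 1 (weathered basalt): t_1 = 9.59 × 0.07 / 0.2050 = 3.274 d
  layer 2 (karst limestone): t_2 = 7.15 × 0.04 / 0.2050 = 1.395 d
Total t = Σ t_i = 4.669 days.

4.67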